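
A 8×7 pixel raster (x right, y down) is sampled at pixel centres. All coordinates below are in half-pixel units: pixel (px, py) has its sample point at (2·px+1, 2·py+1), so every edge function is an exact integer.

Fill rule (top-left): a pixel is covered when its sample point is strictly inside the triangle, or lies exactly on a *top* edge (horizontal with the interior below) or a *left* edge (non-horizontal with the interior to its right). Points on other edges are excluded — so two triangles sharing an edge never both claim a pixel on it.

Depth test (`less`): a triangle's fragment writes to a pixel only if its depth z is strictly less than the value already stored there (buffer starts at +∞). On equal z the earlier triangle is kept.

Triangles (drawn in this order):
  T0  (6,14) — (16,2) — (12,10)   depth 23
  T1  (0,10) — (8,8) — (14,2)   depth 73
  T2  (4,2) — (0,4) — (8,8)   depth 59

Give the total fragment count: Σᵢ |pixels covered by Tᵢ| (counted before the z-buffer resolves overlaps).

T0:
  2·area = 32
  edge (6, 14)→(16, 2): d=(10,-12) top-left  bias=+0
  edge (16, 2)→(12, 10): d=(-4,8) right/bottom  bias=-1
  edge (12, 10)→(6, 14): d=(-6,4) right/bottom  bias=-1
    (6,3)@(13, 7): e=[14,4,14] → #
    (7,3)@(15, 7): e=[38,-12,6] → ·
    (5,4)@(11, 9): e=[10,12,10] → #
    (6,4)@(13, 9): e=[34,-4,2] → ·
    (4,5)@(9, 11): e=[6,20,6] → #
    (5,5)@(11, 11): e=[30,4,-2] → ·
    (3,6)@(7, 13): e=[2,28,2] → #
    (4,6)@(9, 13): e=[26,12,-6] → ·
  covered (4 px):
    · · · · · · · ·
    · · · · · · · ·
    · · · · · · · ·
    · · · · · · # ·
    · · · · · # · ·
    · · · · # · · ·
    · · · # · · · ·
T1:
  2·area = 36  (B↔C swapped to make it positive)
  edge (0, 10)→(14, 2): d=(14,-8) top-left  bias=+0
  edge (14, 2)→(8, 8): d=(-6,6) right/bottom  bias=-1
  edge (8, 8)→(0, 10): d=(-8,2) right/bottom  bias=-1
    (7,0)@(15, 1): e=[-6,0,42] → ·  [on edge]
    (6,1)@(13, 3): e=[6,0,30] → ·  [on edge]
    (4,2)@(9, 5): e=[2,12,22] → #
    (5,2)@(11, 5): e=[18,0,18] → ·  [on edge]
    (3,3)@(7, 7): e=[14,12,10] → #
    (4,3)@(9, 7): e=[30,0,6] → ·  [on edge]
    (1,4)@(3, 9): e=[10,24,2] → #
    (2,4)@(5, 9): e=[26,12,-2] → ·
    (3,4)@(7, 9): e=[42,0,-6] → ·  [on edge]
    (1,5)@(3, 11): e=[38,12,-14] → ·
    (2,5)@(5, 11): e=[54,0,-18] → ·  [on edge]
    (1,6)@(3, 13): e=[66,0,-30] → ·  [on edge]
  covered (3 px):
    · · · · · · · ·
    · · · · · · · ·
    · · · · # · · ·
    · · · # · · · ·
    · # · · · · · ·
    · · · · · · · ·
    · · · · · · · ·
T2:
  2·area = 32  (B↔C swapped to make it positive)
  edge (4, 2)→(8, 8): d=(4,6) right/bottom  bias=-1
  edge (8, 8)→(0, 4): d=(-8,-4) top-left  bias=+0
  edge (0, 4)→(4, 2): d=(4,-2) top-left  bias=+0
    (1,1)@(3, 3): e=[10,20,2] → #
    (2,1)@(5, 3): e=[-2,28,6] → ·
    (1,2)@(3, 5): e=[18,4,10] → #
    (2,2)@(5, 5): e=[6,12,14] → #
    (3,2)@(7, 5): e=[-6,20,18] → ·
    (1,3)@(3, 7): e=[26,-12,18] → ·
    (2,3)@(5, 7): e=[14,-4,22] → ·
    (3,3)@(7, 7): e=[2,4,26] → #
    (4,3)@(9, 7): e=[-10,12,30] → ·
    (3,4)@(7, 9): e=[10,-12,34] → ·
  covered (4 px):
    · · · · · · · ·
    · # · · · · · ·
    · # # · · · · ·
    · · · # · · · ·
    · · · · · · · ·
    · · · · · · · ·
    · · · · · · · ·

Answer: 11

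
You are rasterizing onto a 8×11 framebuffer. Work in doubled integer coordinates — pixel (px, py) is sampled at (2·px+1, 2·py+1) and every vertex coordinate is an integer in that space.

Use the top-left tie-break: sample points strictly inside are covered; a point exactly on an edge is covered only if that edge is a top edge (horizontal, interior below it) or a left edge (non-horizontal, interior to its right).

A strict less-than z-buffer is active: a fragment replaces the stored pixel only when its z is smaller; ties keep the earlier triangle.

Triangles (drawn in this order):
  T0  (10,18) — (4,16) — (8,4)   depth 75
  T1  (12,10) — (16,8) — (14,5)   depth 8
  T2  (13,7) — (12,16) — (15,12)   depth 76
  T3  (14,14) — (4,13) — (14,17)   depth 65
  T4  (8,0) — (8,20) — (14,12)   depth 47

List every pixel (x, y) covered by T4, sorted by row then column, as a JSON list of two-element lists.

T0:
  2·area = 80
  edge (10, 18)→(4, 16): d=(-6,-2) top-left  bias=+0
  edge (4, 16)→(8, 4): d=(4,-12) top-left  bias=+0
  edge (8, 4)→(10, 18): d=(2,14) right/bottom  bias=-1
    (4,0)@(9, 1): e=[100,0,-20] → ·  [on edge]
    (3,3)@(7, 7): e=[60,0,20] → █  [on edge]
    (4,3)@(9, 7): e=[64,24,-8] → ·
    (3,4)@(7, 9): e=[48,8,24] → █
    (4,4)@(9, 9): e=[52,32,-4] → ·
    (3,5)@(7, 11): e=[36,16,28] → █
    (4,5)@(9, 11): e=[40,40,0] → ·  [on edge]
    (2,6)@(5, 13): e=[20,0,60] → █  [on edge]
    (4,6)@(9, 13): e=[28,48,4] → █
    (5,6)@(11, 13): e=[32,72,-24] → ·
    (0,7)@(1, 15): e=[0,-40,120] → ·  [on edge]
    (2,7)@(5, 15): e=[8,8,64] → █
    (3,8)@(7, 17): e=[0,40,40] → █  [on edge]
    (1,9)@(3, 19): e=[-20,0,100] → ·  [on edge]
    (6,9)@(13, 19): e=[0,120,-40] → ·  [on edge]
  covered (11 px):
    · · · · · · · ·
    · · · · · · · ·
    · · · · · · · ·
    · · · █ · · · ·
    · · · █ · · · ·
    · · · █ · · · ·
    · · █ █ █ · · ·
    · · █ █ █ · · ·
    · · · █ █ · · ·
    · · · · · · · ·
    · · · · · · · ·
T1:
  2·area = 16  (B↔C swapped to make it positive)
  edge (12, 10)→(14, 5): d=(2,-5) top-left  bias=+0
  edge (14, 5)→(16, 8): d=(2,3) right/bottom  bias=-1
  edge (16, 8)→(12, 10): d=(-4,2) right/bottom  bias=-1
    (7,3)@(15, 7): e=[9,1,6] → █
    (6,4)@(13, 9): e=[3,11,2] → █
    (7,4)@(15, 9): e=[13,5,-2] → ·
    (6,5)@(13, 11): e=[7,15,-6] → ·
  covered (2 px):
    · · · · · · · ·
    · · · · · · · ·
    · · · · · · · ·
    · · · · · · · █
    · · · · · · █ ·
    · · · · · · · ·
    · · · · · · · ·
    · · · · · · · ·
    · · · · · · · ·
    · · · · · · · ·
    · · · · · · · ·
T2:
  2·area = 23  (B↔C swapped to make it positive)
  edge (13, 7)→(15, 12): d=(2,5) right/bottom  bias=-1
  edge (15, 12)→(12, 16): d=(-3,4) right/bottom  bias=-1
  edge (12, 16)→(13, 7): d=(1,-9) top-left  bias=+0
    (6,3)@(13, 7): e=[0,23,0] → ·  [on edge]
    (6,4)@(13, 9): e=[4,17,2] → █
    (7,4)@(15, 9): e=[-6,9,20] → ·
    (6,5)@(13, 11): e=[8,11,4] → █
    (7,5)@(15, 11): e=[-2,3,22] → ·
    (6,6)@(13, 13): e=[12,5,6] → █
    (7,6)@(15, 13): e=[2,-3,24] → ·
    (6,7)@(13, 15): e=[16,-1,8] → ·
  covered (3 px):
    · · · · · · · ·
    · · · · · · · ·
    · · · · · · · ·
    · · · · · · · ·
    · · · · · · █ ·
    · · · · · · █ ·
    · · · · · · █ ·
    · · · · · · · ·
    · · · · · · · ·
    · · · · · · · ·
    · · · · · · · ·
T3:
  2·area = 30  (B↔C swapped to make it positive)
  edge (14, 14)→(14, 17): d=(0,3) right/bottom  bias=-1
  edge (14, 17)→(4, 13): d=(-10,-4) top-left  bias=+0
  edge (4, 13)→(14, 14): d=(10,1) right/bottom  bias=-1
    (4,7)@(9, 15): e=[15,0,15] → █  [on edge]
    (5,7)@(11, 15): e=[9,8,13] → █
    (6,7)@(13, 15): e=[3,16,11] → █
    (7,7)@(15, 15): e=[-3,24,9] → ·
    (4,8)@(9, 17): e=[15,-20,35] → ·
    (5,8)@(11, 17): e=[9,-12,33] → ·
    (6,8)@(13, 17): e=[3,-4,31] → ·
  covered (3 px):
    · · · · · · · ·
    · · · · · · · ·
    · · · · · · · ·
    · · · · · · · ·
    · · · · · · · ·
    · · · · · · · ·
    · · · · · · · ·
    · · · · █ █ █ ·
    · · · · · · · ·
    · · · · · · · ·
    · · · · · · · ·
T4:
  2·area = 120  (B↔C swapped to make it positive)
  edge (8, 0)→(14, 12): d=(6,12) right/bottom  bias=-1
  edge (14, 12)→(8, 20): d=(-6,8) right/bottom  bias=-1
  edge (8, 20)→(8, 0): d=(0,-20) top-left  bias=+0
    (4,1)@(9, 3): e=[6,94,20] → █
    (5,1)@(11, 3): e=[-18,78,60] → ·
    (4,2)@(9, 5): e=[18,82,20] → █
    (5,2)@(11, 5): e=[-6,66,60] → ·
    (4,3)@(9, 7): e=[30,70,20] → █
    (5,3)@(11, 7): e=[6,54,60] → █
    (6,3)@(13, 7): e=[-18,38,100] → ·
    (4,4)@(9, 9): e=[42,58,20] → █
    (6,4)@(13, 9): e=[-6,26,100] → ·
    (4,5)@(9, 11): e=[54,46,20] → █
    (6,5)@(13, 11): e=[6,14,100] → █
    (7,5)@(15, 11): e=[-18,-2,140] → ·
  covered (15 px):
    · · · · · · · ·
    · · · · █ · · ·
    · · · · █ · · ·
    · · · · █ █ · ·
    · · · · █ █ · ·
    · · · · █ █ █ ·
    · · · · █ █ █ ·
    · · · · █ █ · ·
    · · · · █ · · ·
    · · · · · · · ·
    · · · · · · · ·

Result: [[4,1],[4,2],[4,3],[5,3],[4,4],[5,4],[4,5],[5,5],[6,5],[4,6],[5,6],[6,6],[4,7],[5,7],[4,8]]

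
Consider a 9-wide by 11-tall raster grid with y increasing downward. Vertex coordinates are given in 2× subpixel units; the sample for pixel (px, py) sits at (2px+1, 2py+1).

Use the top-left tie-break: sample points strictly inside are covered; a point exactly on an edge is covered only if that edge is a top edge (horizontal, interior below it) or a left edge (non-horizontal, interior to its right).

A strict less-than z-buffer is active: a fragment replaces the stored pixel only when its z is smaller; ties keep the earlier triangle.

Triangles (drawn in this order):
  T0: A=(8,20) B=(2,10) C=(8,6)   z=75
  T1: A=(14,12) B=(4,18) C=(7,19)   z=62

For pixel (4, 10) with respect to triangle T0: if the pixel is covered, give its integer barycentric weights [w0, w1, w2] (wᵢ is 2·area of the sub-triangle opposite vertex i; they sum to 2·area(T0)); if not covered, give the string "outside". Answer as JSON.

T0:
  2·area = 84
  edge (8, 20)→(2, 10): d=(-6,-10) top-left  bias=+0
  edge (2, 10)→(8, 6): d=(6,-4) top-left  bias=+0
  edge (8, 6)→(8, 20): d=(0,14) right/bottom  bias=-1
    (3,3)@(7, 7): e=[68,2,14] → X
    (4,3)@(9, 7): e=[88,10,-14] → .
    (2,4)@(5, 9): e=[36,6,42] → X
    (4,4)@(9, 9): e=[76,22,-14] → .
    (1,5)@(3, 11): e=[4,10,70] → X
    (4,5)@(9, 11): e=[64,34,-14] → .
    (1,6)@(3, 13): e=[-8,22,70] → .
    (2,6)@(5, 13): e=[12,30,42] → X
    (4,6)@(9, 13): e=[52,46,-14] → .
    (2,7)@(5, 15): e=[0,42,42] → X  [on edge]
    (4,7)@(9, 15): e=[40,58,-14] → .
    (2,8)@(5, 17): e=[-12,54,42] → .
  covered (11 px):
    . . . . . . . . .
    . . . . . . . . .
    . . . . . . . . .
    . . . X . . . . .
    . . X X . . . . .
    . X X X . . . . .
    . . X X . . . . .
    . . X X . . . . .
    . . . X . . . . .
    . . . . . . . . .
    . . . . . . . . .
T1:
  2·area = 28  (B↔C swapped to make it positive)
  edge (14, 12)→(7, 19): d=(-7,7) right/bottom  bias=-1
  edge (7, 19)→(4, 18): d=(-3,-1) top-left  bias=+0
  edge (4, 18)→(14, 12): d=(10,-6) top-left  bias=+0
    (8,4)@(17, 9): e=[0,40,-12] → .  [on edge]
    (7,5)@(15, 11): e=[0,32,-4] → .  [on edge]
    (6,6)@(13, 13): e=[0,24,4] → .  [on edge]
    (4,7)@(9, 15): e=[14,14,0] → X  [on edge]
    (5,7)@(11, 15): e=[0,16,12] → .  [on edge]
    (0,8)@(1, 17): e=[56,0,-28] → .  [on edge]
    (3,8)@(7, 17): e=[14,6,8] → X
    (4,8)@(9, 17): e=[0,8,20] → .  [on edge]
    (3,9)@(7, 19): e=[0,0,28] → .  [on edge]
    (2,10)@(5, 21): e=[0,-8,36] → .  [on edge]
    (6,10)@(13, 21): e=[-56,0,84] → .  [on edge]
  covered (2 px):
    . . . . . . . . .
    . . . . . . . . .
    . . . . . . . . .
    . . . . . . . . .
    . . . . . . . . .
    . . . . . . . . .
    . . . . . . . . .
    . . . . X . . . .
    . . . X . . . . .
    . . . . . . . . .
    . . . . . . . . .

Result: "outside"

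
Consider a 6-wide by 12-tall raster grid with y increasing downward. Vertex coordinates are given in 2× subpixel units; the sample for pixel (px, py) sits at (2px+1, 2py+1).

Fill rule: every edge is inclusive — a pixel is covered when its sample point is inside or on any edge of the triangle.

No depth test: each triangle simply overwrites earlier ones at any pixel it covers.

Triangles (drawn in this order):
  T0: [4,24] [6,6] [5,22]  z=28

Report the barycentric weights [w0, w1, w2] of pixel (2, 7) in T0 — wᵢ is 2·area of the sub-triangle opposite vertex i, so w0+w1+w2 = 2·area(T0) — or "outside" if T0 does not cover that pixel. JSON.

T0:
  2·area = 14
  edge (4, 24)→(6, 6): d=(2,-18) inclusive
  edge (6, 6)→(5, 22): d=(-1,16) inclusive
  edge (5, 22)→(4, 24): d=(-1,2) inclusive
    (2,7)@(5, 15): e=[0,7,7] → █  [on edge]
    (3,7)@(7, 15): e=[36,-25,3] → ·
    (2,8)@(5, 17): e=[4,5,5] → █
    (3,8)@(7, 17): e=[40,-27,1] → ·
    (2,9)@(5, 19): e=[8,3,3] → █
    (3,9)@(7, 19): e=[44,-29,-1] → ·
    (2,10)@(5, 21): e=[12,1,1] → █
    (3,10)@(7, 21): e=[48,-31,-3] → ·
    (2,11)@(5, 23): e=[16,-1,-1] → ·
  covered (4 px):
    · · · · · ·
    · · · · · ·
    · · · · · ·
    · · · · · ·
    · · · · · ·
    · · · · · ·
    · · · · · ·
    · · █ · · ·
    · · █ · · ·
    · · █ · · ·
    · · █ · · ·
    · · · · · ·

Final: [7,7,0]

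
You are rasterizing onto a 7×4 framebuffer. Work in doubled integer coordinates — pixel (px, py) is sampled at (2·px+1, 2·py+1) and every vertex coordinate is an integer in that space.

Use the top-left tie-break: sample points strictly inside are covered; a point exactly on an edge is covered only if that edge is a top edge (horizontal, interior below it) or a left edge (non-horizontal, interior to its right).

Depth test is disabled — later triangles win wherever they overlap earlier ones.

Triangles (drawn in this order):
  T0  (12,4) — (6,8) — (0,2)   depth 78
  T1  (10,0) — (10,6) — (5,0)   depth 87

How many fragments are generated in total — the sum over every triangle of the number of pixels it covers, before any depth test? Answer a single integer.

T0:
  2·area = 60
  edge (12, 4)→(6, 8): d=(-6,4) right/bottom  bias=-1
  edge (6, 8)→(0, 2): d=(-6,-6) top-left  bias=+0
  edge (0, 2)→(12, 4): d=(12,2) right/bottom  bias=-1
    (0,1)@(1, 3): e=[50,0,10] → #  [on edge]
    (1,1)@(3, 3): e=[42,12,6] → #
    (2,1)@(5, 3): e=[34,24,2] → #
    (3,1)@(7, 3): e=[26,36,-2] → ·
    (0,2)@(1, 5): e=[38,-12,34] → ·
    (1,2)@(3, 5): e=[30,0,30] → #  [on edge]
    (3,2)@(7, 5): e=[14,24,22] → #
    (4,2)@(9, 5): e=[6,36,18] → #
    (5,2)@(11, 5): e=[-2,48,14] → ·
    (1,3)@(3, 7): e=[18,-12,54] → ·
    (2,3)@(5, 7): e=[10,0,50] → #  [on edge]
    (4,3)@(9, 7): e=[-6,24,42] → ·
  covered (9 px):
    · · · · · · ·
    # # # · · · ·
    · # # # # · ·
    · · # # · · ·
T1:
  2·area = 30
  edge (10, 0)→(10, 6): d=(0,6) right/bottom  bias=-1
  edge (10, 6)→(5, 0): d=(-5,-6) top-left  bias=+0
  edge (5, 0)→(10, 0): d=(5,0) top-left  bias=+0
    (3,0)@(7, 1): e=[18,7,5] → #
    (4,0)@(9, 1): e=[6,19,5] → #
    (5,0)@(11, 1): e=[-6,31,5] → ·
    (3,1)@(7, 3): e=[18,-3,15] → ·
    (4,1)@(9, 3): e=[6,9,15] → #
    (5,1)@(11, 3): e=[-6,21,15] → ·
    (4,2)@(9, 5): e=[6,-1,25] → ·
  covered (3 px):
    · · · # # · ·
    · · · · # · ·
    · · · · · · ·
    · · · · · · ·

Result: 12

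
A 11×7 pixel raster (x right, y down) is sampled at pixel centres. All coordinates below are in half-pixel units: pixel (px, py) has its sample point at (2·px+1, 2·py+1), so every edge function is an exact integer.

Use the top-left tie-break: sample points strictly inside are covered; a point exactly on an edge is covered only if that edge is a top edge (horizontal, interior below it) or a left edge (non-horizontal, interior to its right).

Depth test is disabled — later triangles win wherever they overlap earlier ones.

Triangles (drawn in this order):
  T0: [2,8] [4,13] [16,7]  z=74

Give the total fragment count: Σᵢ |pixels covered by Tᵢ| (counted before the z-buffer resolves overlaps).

T0:
  2·area = 72  (B↔C swapped to make it positive)
  edge (2, 8)→(16, 7): d=(14,-1) top-left  bias=+0
  edge (16, 7)→(4, 13): d=(-12,6) right/bottom  bias=-1
  edge (4, 13)→(2, 8): d=(-2,-5) top-left  bias=+0
    (1,4)@(3, 9): e=[15,54,3] → █
    (2,4)@(5, 9): e=[17,42,13] → █
    (3,4)@(7, 9): e=[19,30,23] → █
    (4,4)@(9, 9): e=[21,18,33] → █
    (5,4)@(11, 9): e=[23,6,43] → █
    (6,4)@(13, 9): e=[25,-6,53] → ·
    (1,5)@(3, 11): e=[43,30,-1] → ·
    (2,5)@(5, 11): e=[45,18,9] → █
    (4,5)@(9, 11): e=[49,-6,29] → ·
    (5,5)@(11, 11): e=[51,-18,39] → ·
    (2,6)@(5, 13): e=[73,-6,5] → ·
    (3,6)@(7, 13): e=[75,-18,15] → ·
  covered (7 px):
    · · · · · · · · · · ·
    · · · · · · · · · · ·
    · · · · · · · · · · ·
    · · · · · · · · · · ·
    · █ █ █ █ █ · · · · ·
    · · █ █ · · · · · · ·
    · · · · · · · · · · ·

Result: 7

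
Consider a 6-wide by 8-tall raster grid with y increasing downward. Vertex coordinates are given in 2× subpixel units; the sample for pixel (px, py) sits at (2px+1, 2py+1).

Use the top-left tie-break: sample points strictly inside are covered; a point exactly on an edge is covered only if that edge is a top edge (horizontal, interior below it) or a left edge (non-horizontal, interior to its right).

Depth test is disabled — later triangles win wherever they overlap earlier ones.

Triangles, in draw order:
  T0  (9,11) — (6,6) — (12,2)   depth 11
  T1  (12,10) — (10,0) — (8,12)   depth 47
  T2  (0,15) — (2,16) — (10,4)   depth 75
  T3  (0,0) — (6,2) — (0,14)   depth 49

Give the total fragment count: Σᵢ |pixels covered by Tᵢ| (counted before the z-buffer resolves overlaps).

T0:
  2·area = 42
  edge (9, 11)→(6, 6): d=(-3,-5) top-left  bias=+0
  edge (6, 6)→(12, 2): d=(6,-4) top-left  bias=+0
  edge (12, 2)→(9, 11): d=(-3,9) right/bottom  bias=-1
    (1,0)@(3, 1): e=[0,-42,84] → .  [on edge]
    (5,1)@(11, 3): e=[34,2,6] → X
    (4,2)@(9, 5): e=[18,6,18] → X
    (5,2)@(11, 5): e=[28,14,0] → .  [on edge]
    (3,3)@(7, 7): e=[2,10,30] → X
    (5,3)@(11, 7): e=[22,26,-6] → .
    (3,4)@(7, 9): e=[-4,22,24] → .
    (4,4)@(9, 9): e=[6,30,6] → X
    (5,4)@(11, 9): e=[16,38,-12] → .
    (4,5)@(9, 11): e=[0,42,0] → .  [on edge]
  covered (5 px):
    . . . . . .
    . . . . . X
    . . . . X .
    . . . X X .
    . . . . X .
    . . . . . .
    . . . . . .
    . . . . . .
T1:
  2·area = 44  (B↔C swapped to make it positive)
  edge (12, 10)→(8, 12): d=(-4,2) right/bottom  bias=-1
  edge (8, 12)→(10, 0): d=(2,-12) top-left  bias=+0
  edge (10, 0)→(12, 10): d=(2,10) right/bottom  bias=-1
    (5,2)@(11, 5): e=[22,22,0] → .  [on edge]
    (4,3)@(9, 7): e=[18,2,24] → X
    (5,3)@(11, 7): e=[14,26,4] → X
    (4,4)@(9, 9): e=[10,6,28] → X
    (4,5)@(9, 11): e=[2,10,32] → X
    (5,5)@(11, 11): e=[-2,34,12] → .
    (4,6)@(9, 13): e=[-6,14,36] → .
  covered (5 px):
    . . . . . .
    . . . . . .
    . . . . . .
    . . . . X X
    . . . . X X
    . . . . X .
    . . . . . .
    . . . . . .
T2:
  2·area = 32  (B↔C swapped to make it positive)
  edge (0, 15)→(10, 4): d=(10,-11) top-left  bias=+0
  edge (10, 4)→(2, 16): d=(-8,12) right/bottom  bias=-1
  edge (2, 16)→(0, 15): d=(-2,-1) top-left  bias=+0
    (2,5)@(5, 11): e=[15,4,13] → X
    (3,5)@(7, 11): e=[37,-20,15] → .
    (1,6)@(3, 13): e=[13,12,7] → X
    (2,6)@(5, 13): e=[35,-12,9] → .
    (0,7)@(1, 15): e=[11,20,1] → X
    (1,7)@(3, 15): e=[33,-4,3] → .
  covered (3 px):
    . . . . . .
    . . . . . .
    . . . . . .
    . . . . . .
    . . . . . .
    . . X . . .
    . X . . . .
    X . . . . .
T3:
  2·area = 84
  edge (0, 0)→(6, 2): d=(6,2) right/bottom  bias=-1
  edge (6, 2)→(0, 14): d=(-6,12) right/bottom  bias=-1
  edge (0, 14)→(0, 0): d=(0,-14) top-left  bias=+0
    (0,0)@(1, 1): e=[4,66,14] → X
    (1,0)@(3, 1): e=[0,42,42] → .  [on edge]
    (0,1)@(1, 3): e=[16,54,14] → X
    (1,1)@(3, 3): e=[12,30,42] → X
    (2,1)@(5, 3): e=[8,6,70] → X
    (3,1)@(7, 3): e=[4,-18,98] → .
    (4,1)@(9, 3): e=[0,-42,126] → .  [on edge]
    (0,2)@(1, 5): e=[28,42,14] → X
    (2,2)@(5, 5): e=[20,-6,70] → .
    (0,3)@(1, 7): e=[40,30,14] → X
    (2,3)@(5, 7): e=[32,-18,70] → .
    (0,4)@(1, 9): e=[52,18,14] → X
  covered (10 px):
    X . . . . .
    X X X . . .
    X X . . . .
    X X . . . .
    X . . . . .
    X . . . . .
    . . . . . .
    . . . . . .

Final: 23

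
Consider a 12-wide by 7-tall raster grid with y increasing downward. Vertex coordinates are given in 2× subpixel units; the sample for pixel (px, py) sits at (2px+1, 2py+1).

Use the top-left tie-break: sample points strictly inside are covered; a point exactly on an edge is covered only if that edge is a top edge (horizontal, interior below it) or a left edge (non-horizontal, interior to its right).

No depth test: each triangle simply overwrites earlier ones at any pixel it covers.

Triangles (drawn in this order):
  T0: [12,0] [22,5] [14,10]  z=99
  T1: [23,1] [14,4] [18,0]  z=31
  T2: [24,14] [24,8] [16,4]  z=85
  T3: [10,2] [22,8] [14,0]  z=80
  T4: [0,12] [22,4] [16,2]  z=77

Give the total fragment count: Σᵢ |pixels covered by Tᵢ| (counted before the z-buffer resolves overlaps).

T0:
  2·area = 90
  edge (12, 0)→(22, 5): d=(10,5) right/bottom  bias=-1
  edge (22, 5)→(14, 10): d=(-8,5) right/bottom  bias=-1
  edge (14, 10)→(12, 0): d=(-2,-10) top-left  bias=+0
    (6,0)@(13, 1): e=[5,77,8] → X
    (7,0)@(15, 1): e=[-5,67,28] → .
    (6,1)@(13, 3): e=[25,61,4] → X
    (7,1)@(15, 3): e=[15,51,24] → X
    (8,1)@(17, 3): e=[5,41,44] → X
    (9,1)@(19, 3): e=[-5,31,64] → .
    (6,2)@(13, 5): e=[45,45,0] → X  [on edge]
    (9,2)@(19, 5): e=[15,15,60] → X
    (10,2)@(21, 5): e=[5,5,80] → X
    (11,2)@(23, 5): e=[-5,-5,100] → .
    (6,3)@(13, 7): e=[65,29,-4] → .
    (7,3)@(15, 7): e=[55,19,16] → X
  covered (12 px):
    . . . . . . X . . . . .
    . . . . . . X X X . . .
    . . . . . . X X X X X .
    . . . . . . . X X . . .
    . . . . . . . X . . . .
    . . . . . . . . . . . .
    . . . . . . . . . . . .
T1:
  2·area = 24
  edge (23, 1)→(14, 4): d=(-9,3) right/bottom  bias=-1
  edge (14, 4)→(18, 0): d=(4,-4) top-left  bias=+0
  edge (18, 0)→(23, 1): d=(5,1) right/bottom  bias=-1
    (8,0)@(17, 1): e=[18,0,6] → X  [on edge]
    (9,0)@(19, 1): e=[12,8,4] → X
    (10,0)@(21, 1): e=[6,16,2] → X
    (11,0)@(23, 1): e=[0,24,0] → .  [on edge]
    (7,1)@(15, 3): e=[6,0,18] → X  [on edge]
    (8,1)@(17, 3): e=[0,8,16] → .  [on edge]
    (9,1)@(19, 3): e=[-6,16,14] → .
    (10,1)@(21, 3): e=[-12,24,12] → .
    (5,2)@(11, 5): e=[0,-8,32] → .  [on edge]
    (6,2)@(13, 5): e=[-6,0,30] → .  [on edge]
    (7,2)@(15, 5): e=[-12,8,28] → .
    (2,3)@(5, 7): e=[0,-24,48] → .  [on edge]
    (5,3)@(11, 7): e=[-18,0,42] → .  [on edge]
    (4,4)@(9, 9): e=[-30,0,54] → .  [on edge]
    (3,5)@(7, 11): e=[-42,0,66] → .  [on edge]
    (2,6)@(5, 13): e=[-54,0,78] → .  [on edge]
  covered (4 px):
    . . . . . . . . X X X .
    . . . . . . . X . . . .
    . . . . . . . . . . . .
    . . . . . . . . . . . .
    . . . . . . . . . . . .
    . . . . . . . . . . . .
    . . . . . . . . . . . .
T2:
  2·area = 48  (B↔C swapped to make it positive)
  edge (24, 14)→(16, 4): d=(-8,-10) top-left  bias=+0
  edge (16, 4)→(24, 8): d=(8,4) right/bottom  bias=-1
  edge (24, 8)→(24, 14): d=(0,6) right/bottom  bias=-1
    (8,2)@(17, 5): e=[2,4,42] → X
    (9,2)@(19, 5): e=[22,-4,30] → .
    (8,3)@(17, 7): e=[-14,20,42] → .
    (9,3)@(19, 7): e=[6,12,30] → X
    (10,3)@(21, 7): e=[26,4,18] → X
    (11,3)@(23, 7): e=[46,-4,6] → .
    (9,4)@(19, 9): e=[-10,28,30] → .
    (10,4)@(21, 9): e=[10,20,18] → X
    (11,4)@(23, 9): e=[30,12,6] → X
    (10,5)@(21, 11): e=[-6,36,18] → .
    (11,5)@(23, 11): e=[14,28,6] → X
    (11,6)@(23, 13): e=[-2,44,6] → .
  covered (6 px):
    . . . . . . . . . . . .
    . . . . . . . . . . . .
    . . . . . . . . X . . .
    . . . . . . . . . X X .
    . . . . . . . . . . X X
    . . . . . . . . . . . X
    . . . . . . . . . . . .
T3:
  2·area = 48  (B↔C swapped to make it positive)
  edge (10, 2)→(14, 0): d=(4,-2) top-left  bias=+0
  edge (14, 0)→(22, 8): d=(8,8) right/bottom  bias=-1
  edge (22, 8)→(10, 2): d=(-12,-6) top-left  bias=+0
    (6,0)@(13, 1): e=[2,16,30] → X
    (7,0)@(15, 1): e=[6,0,42] → .  [on edge]
    (6,1)@(13, 3): e=[10,32,6] → X
    (7,1)@(15, 3): e=[14,16,18] → X
    (8,1)@(17, 3): e=[18,0,30] → .  [on edge]
    (6,2)@(13, 5): e=[18,48,-18] → .
    (7,2)@(15, 5): e=[22,32,-6] → .
    (8,2)@(17, 5): e=[26,16,6] → X
    (9,2)@(19, 5): e=[30,0,18] → .  [on edge]
    (8,3)@(17, 7): e=[34,32,-18] → .
    (10,3)@(21, 7): e=[42,0,6] → .  [on edge]
    (11,4)@(23, 9): e=[54,0,-6] → .  [on edge]
  covered (4 px):
    . . . . . . X . . . . .
    . . . . . . X X . . . .
    . . . . . . . . X . . .
    . . . . . . . . . . . .
    . . . . . . . . . . . .
    . . . . . . . . . . . .
    . . . . . . . . . . . .
T4:
  2·area = 92  (B↔C swapped to make it positive)
  edge (0, 12)→(16, 2): d=(16,-10) top-left  bias=+0
  edge (16, 2)→(22, 4): d=(6,2) right/bottom  bias=-1
  edge (22, 4)→(0, 12): d=(-22,8) right/bottom  bias=-1
    (6,0)@(13, 1): e=[-46,0,138] → .  [on edge]
    (7,1)@(15, 3): e=[6,8,78] → X
    (8,1)@(17, 3): e=[26,4,62] → X
    (9,1)@(19, 3): e=[46,0,46] → .  [on edge]
    (6,2)@(13, 5): e=[18,24,50] → X
    (9,2)@(19, 5): e=[78,12,2] → X
    (10,2)@(21, 5): e=[98,8,-14] → .
    (4,3)@(9, 7): e=[10,44,38] → X
    (5,3)@(11, 7): e=[30,40,22] → X
    (7,3)@(15, 7): e=[70,32,-10] → .
    (8,3)@(17, 7): e=[90,28,-26] → .
    (9,3)@(19, 7): e=[110,24,-42] → .
  covered (11 px):
    . . . . . . . . . . . .
    . . . . . . . X X . . .
    . . . . . . X X X X . .
    . . . . X X X . . . . .
    . . X X . . . . . . . .
    . . . . . . . . . . . .
    . . . . . . . . . . . .

Result: 37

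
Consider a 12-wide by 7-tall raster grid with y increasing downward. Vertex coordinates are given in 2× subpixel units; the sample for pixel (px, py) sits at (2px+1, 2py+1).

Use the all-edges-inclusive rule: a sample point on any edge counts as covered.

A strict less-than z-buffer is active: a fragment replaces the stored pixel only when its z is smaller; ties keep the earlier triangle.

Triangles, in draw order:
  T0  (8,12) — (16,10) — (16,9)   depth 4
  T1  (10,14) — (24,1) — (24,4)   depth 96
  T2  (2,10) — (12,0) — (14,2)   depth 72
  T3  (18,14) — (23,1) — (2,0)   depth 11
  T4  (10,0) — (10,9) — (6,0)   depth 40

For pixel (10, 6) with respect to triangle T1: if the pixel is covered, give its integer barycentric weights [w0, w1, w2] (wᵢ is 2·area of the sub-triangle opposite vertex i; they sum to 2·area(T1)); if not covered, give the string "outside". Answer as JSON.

T0:
  2·area = 8  (B↔C swapped to make it positive)
  edge (8, 12)→(16, 9): d=(8,-3) inclusive
  edge (16, 9)→(16, 10): d=(0,1) inclusive
  edge (16, 10)→(8, 12): d=(-8,2) inclusive
    (5,5)@(11, 11): e=[1,5,2] → X
    (6,5)@(13, 11): e=[7,3,-2] → .
    (5,6)@(11, 13): e=[17,5,-14] → .
  covered (1 px):
    . . . . . . . . . . . .
    . . . . . . . . . . . .
    . . . . . . . . . . . .
    . . . . . . . . . . . .
    . . . . . . . . . . . .
    . . . . . X . . . . . .
    . . . . . . . . . . . .
T1:
  2·area = 42
  edge (10, 14)→(24, 1): d=(14,-13) inclusive
  edge (24, 1)→(24, 4): d=(0,3) inclusive
  edge (24, 4)→(10, 14): d=(-14,10) inclusive
    (11,1)@(23, 3): e=[15,3,24] → X
    (10,2)@(21, 5): e=[17,9,16] → X
    (11,2)@(23, 5): e=[43,3,-4] → .
    (9,3)@(19, 7): e=[19,15,8] → X
    (10,3)@(21, 7): e=[45,9,-12] → .
    (8,4)@(17, 9): e=[21,21,0] → X  [on edge]
    (9,4)@(19, 9): e=[47,15,-20] → .
    (8,5)@(17, 11): e=[49,21,-28] → .
  covered (4 px):
    . . . . . . . . . . . .
    . . . . . . . . . . . X
    . . . . . . . . . . X .
    . . . . . . . . . X . .
    . . . . . . . . X . . .
    . . . . . . . . . . . .
    . . . . . . . . . . . .
T2:
  2·area = 40
  edge (2, 10)→(12, 0): d=(10,-10) inclusive
  edge (12, 0)→(14, 2): d=(2,2) inclusive
  edge (14, 2)→(2, 10): d=(-12,8) inclusive
    (5,0)@(11, 1): e=[0,4,36] → X  [on edge]
    (6,0)@(13, 1): e=[20,0,20] → X  [on edge]
    (7,0)@(15, 1): e=[40,-4,4] → .
    (4,1)@(9, 3): e=[0,12,28] → X  [on edge]
    (6,1)@(13, 3): e=[40,4,-4] → .
    (7,1)@(15, 3): e=[60,0,-20] → .  [on edge]
    (3,2)@(7, 5): e=[0,20,20] → X  [on edge]
    (5,2)@(11, 5): e=[40,12,-12] → .
    (8,2)@(17, 5): e=[100,0,-60] → .  [on edge]
    (2,3)@(5, 7): e=[0,28,12] → X  [on edge]
    (3,3)@(7, 7): e=[20,24,-4] → .
    (4,3)@(9, 7): e=[40,20,-20] → .
    (9,3)@(19, 7): e=[140,0,-100] → .  [on edge]
    (1,4)@(3, 9): e=[0,36,4] → X  [on edge]
    (10,4)@(21, 9): e=[180,0,-140] → .  [on edge]
    (0,5)@(1, 11): e=[0,44,-4] → .  [on edge]
    (11,5)@(23, 11): e=[220,0,-180] → .  [on edge]
  covered (8 px):
    . . . . . X X . . . . .
    . . . . X X . . . . . .
    . . . X X . . . . . . .
    . . X . . . . . . . . .
    . X . . . . . . . . . .
    . . . . . . . . . . . .
    . . . . . . . . . . . .
T3:
  2·area = 278  (B↔C swapped to make it positive)
  edge (18, 14)→(2, 0): d=(-16,-14) inclusive
  edge (2, 0)→(23, 1): d=(21,1) inclusive
  edge (23, 1)→(18, 14): d=(-5,13) inclusive
    (2,0)@(5, 1): e=[26,18,234] → X
    (3,0)@(7, 1): e=[54,16,208] → X
    (4,0)@(9, 1): e=[82,14,182] → X
    (5,0)@(11, 1): e=[110,12,156] → X
    (6,0)@(13, 1): e=[138,10,130] → X
    (7,0)@(15, 1): e=[166,8,104] → X
    (8,0)@(17, 1): e=[194,6,78] → X
    (9,0)@(19, 1): e=[222,4,52] → X
    (10,0)@(21, 1): e=[250,2,26] → X
    (11,0)@(23, 1): e=[278,0,0] → X  [on edge]
    (2,1)@(5, 3): e=[-6,60,224] → .
    (3,1)@(7, 3): e=[22,58,198] → X
  covered (38 px):
    . . X X X X X X X X X X
    . . . X X X X X X X X .
    . . . . X X X X X X X .
    . . . . . X X X X X . .
    . . . . . . X X X X . .
    . . . . . . . X X X . .
    . . . . . . . . X . . .
T4:
  2·area = 36
  edge (10, 0)→(10, 9): d=(0,9) inclusive
  edge (10, 9)→(6, 0): d=(-4,-9) inclusive
  edge (6, 0)→(10, 0): d=(4,0) inclusive
    (3,0)@(7, 1): e=[27,5,4] → X
    (4,0)@(9, 1): e=[9,23,4] → X
    (5,0)@(11, 1): e=[-9,41,4] → .
    (3,1)@(7, 3): e=[27,-3,12] → .
    (4,1)@(9, 3): e=[9,15,12] → X
    (5,1)@(11, 3): e=[-9,33,12] → .
    (4,2)@(9, 5): e=[9,7,20] → X
    (5,2)@(11, 5): e=[-9,25,20] → .
    (4,3)@(9, 7): e=[9,-1,28] → .
  covered (4 px):
    . . . X X . . . . . . .
    . . . . X . . . . . . .
    . . . . X . . . . . . .
    . . . . . . . . . . . .
    . . . . . . . . . . . .
    . . . . . . . . . . . .
    . . . . . . . . . . . .

Result: "outside"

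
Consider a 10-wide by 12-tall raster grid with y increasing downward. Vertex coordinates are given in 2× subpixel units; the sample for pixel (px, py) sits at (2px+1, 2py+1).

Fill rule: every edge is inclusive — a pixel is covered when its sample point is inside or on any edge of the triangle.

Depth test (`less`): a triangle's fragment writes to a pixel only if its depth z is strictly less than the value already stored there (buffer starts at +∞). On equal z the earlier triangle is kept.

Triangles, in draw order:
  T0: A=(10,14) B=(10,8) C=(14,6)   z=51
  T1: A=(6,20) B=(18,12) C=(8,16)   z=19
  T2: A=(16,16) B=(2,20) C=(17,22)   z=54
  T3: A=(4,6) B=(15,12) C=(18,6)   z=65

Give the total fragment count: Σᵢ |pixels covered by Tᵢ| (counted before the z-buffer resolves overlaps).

T0:
  2·area = 24
  edge (10, 14)→(10, 8): d=(0,-6) inclusive
  edge (10, 8)→(14, 6): d=(4,-2) inclusive
  edge (14, 6)→(10, 14): d=(-4,8) inclusive
    (6,3)@(13, 7): e=[18,2,4] → █
    (7,3)@(15, 7): e=[30,6,-12] → ·
    (5,4)@(11, 9): e=[6,6,12] → █
    (6,4)@(13, 9): e=[18,10,-4] → ·
    (5,5)@(11, 11): e=[6,14,4] → █
    (6,5)@(13, 11): e=[18,18,-12] → ·
    (5,6)@(11, 13): e=[6,22,-4] → ·
  covered (3 px):
    · · · · · · · · · ·
    · · · · · · · · · ·
    · · · · · · · · · ·
    · · · · · · █ · · ·
    · · · · · █ · · · ·
    · · · · · █ · · · ·
    · · · · · · · · · ·
    · · · · · · · · · ·
    · · · · · · · · · ·
    · · · · · · · · · ·
    · · · · · · · · · ·
    · · · · · · · · · ·
T1:
  2·area = 32  (B↔C swapped to make it positive)
  edge (6, 20)→(8, 16): d=(2,-4) inclusive
  edge (8, 16)→(18, 12): d=(10,-4) inclusive
  edge (18, 12)→(6, 20): d=(-12,8) inclusive
    (5,7)@(11, 15): e=[10,2,20] → █
    (6,7)@(13, 15): e=[18,10,4] → █
    (7,7)@(15, 15): e=[26,18,-12] → ·
    (4,8)@(9, 17): e=[6,14,12] → █
    (5,8)@(11, 17): e=[14,22,-4] → ·
    (6,8)@(13, 17): e=[22,30,-20] → ·
    (3,9)@(7, 19): e=[2,26,4] → █
    (4,9)@(9, 19): e=[10,34,-12] → ·
    (3,10)@(7, 21): e=[6,46,-20] → ·
  covered (4 px):
    · · · · · · · · · ·
    · · · · · · · · · ·
    · · · · · · · · · ·
    · · · · · · · · · ·
    · · · · · · · · · ·
    · · · · · · · · · ·
    · · · · · · · · · ·
    · · · · · █ █ · · ·
    · · · · █ · · · · ·
    · · · █ · · · · · ·
    · · · · · · · · · ·
    · · · · · · · · · ·
T2:
  2·area = 88  (B↔C swapped to make it positive)
  edge (16, 16)→(17, 22): d=(1,6) inclusive
  edge (17, 22)→(2, 20): d=(-15,-2) inclusive
  edge (2, 20)→(16, 16): d=(14,-4) inclusive
    (6,8)@(13, 17): e=[19,67,2] → █
    (7,8)@(15, 17): e=[7,71,10] → █
    (8,8)@(17, 17): e=[-5,75,18] → ·
    (3,9)@(7, 19): e=[57,25,6] → █
    (4,9)@(9, 19): e=[45,29,14] → █
    (5,9)@(11, 19): e=[33,33,22] → █
    (8,9)@(17, 19): e=[-3,45,46] → ·
    (3,10)@(7, 21): e=[59,-5,34] → ·
    (4,10)@(9, 21): e=[47,-1,42] → ·
    (5,10)@(11, 21): e=[35,3,50] → █
    (8,10)@(17, 21): e=[-1,15,74] → ·
    (5,11)@(11, 23): e=[37,-27,78] → ·
  covered (10 px):
    · · · · · · · · · ·
    · · · · · · · · · ·
    · · · · · · · · · ·
    · · · · · · · · · ·
    · · · · · · · · · ·
    · · · · · · · · · ·
    · · · · · · · · · ·
    · · · · · · · · · ·
    · · · · · · █ █ · ·
    · · · █ █ █ █ █ · ·
    · · · · · █ █ █ · ·
    · · · · · · · · · ·
T3:
  2·area = 84  (B↔C swapped to make it positive)
  edge (4, 6)→(18, 6): d=(14,0) inclusive
  edge (18, 6)→(15, 12): d=(-3,6) inclusive
  edge (15, 12)→(4, 6): d=(-11,-6) inclusive
    (3,3)@(7, 7): e=[14,63,7] → █
    (4,3)@(9, 7): e=[14,51,19] → █
    (5,3)@(11, 7): e=[14,39,31] → █
    (6,3)@(13, 7): e=[14,27,43] → █
    (7,3)@(15, 7): e=[14,15,55] → █
    (8,3)@(17, 7): e=[14,3,67] → █
    (9,3)@(19, 7): e=[14,-9,79] → ·
    (3,4)@(7, 9): e=[42,57,-15] → ·
    (4,4)@(9, 9): e=[42,45,-3] → ·
    (5,4)@(11, 9): e=[42,33,9] → █
    (8,4)@(17, 9): e=[42,-3,45] → ·
    (5,5)@(11, 11): e=[70,27,-13] → ·
  covered (10 px):
    · · · · · · · · · ·
    · · · · · · · · · ·
    · · · · · · · · · ·
    · · · █ █ █ █ █ █ ·
    · · · · · █ █ █ · ·
    · · · · · · · █ · ·
    · · · · · · · · · ·
    · · · · · · · · · ·
    · · · · · · · · · ·
    · · · · · · · · · ·
    · · · · · · · · · ·
    · · · · · · · · · ·

Answer: 27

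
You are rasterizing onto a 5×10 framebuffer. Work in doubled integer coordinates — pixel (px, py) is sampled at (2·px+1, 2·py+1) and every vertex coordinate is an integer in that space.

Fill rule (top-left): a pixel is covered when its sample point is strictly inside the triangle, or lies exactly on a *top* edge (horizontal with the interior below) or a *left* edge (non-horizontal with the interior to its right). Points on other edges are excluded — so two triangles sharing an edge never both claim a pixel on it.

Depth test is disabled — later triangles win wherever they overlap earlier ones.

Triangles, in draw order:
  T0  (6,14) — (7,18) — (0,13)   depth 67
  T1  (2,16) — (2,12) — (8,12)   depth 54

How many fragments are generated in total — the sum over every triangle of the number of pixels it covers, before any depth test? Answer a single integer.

T0:
  2·area = 23
  edge (6, 14)→(7, 18): d=(1,4) right/bottom  bias=-1
  edge (7, 18)→(0, 13): d=(-7,-5) top-left  bias=+0
  edge (0, 13)→(6, 14): d=(6,1) right/bottom  bias=-1
    (1,7)@(3, 15): e=[13,1,9] → #
    (2,7)@(5, 15): e=[5,11,7] → #
    (3,7)@(7, 15): e=[-3,21,5] → ·
    (1,8)@(3, 17): e=[15,-13,21] → ·
    (2,8)@(5, 17): e=[7,-3,19] → ·
  covered (2 px):
    · · · · ·
    · · · · ·
    · · · · ·
    · · · · ·
    · · · · ·
    · · · · ·
    · · · · ·
    · # # · ·
    · · · · ·
    · · · · ·
T1:
  2·area = 24
  edge (2, 16)→(2, 12): d=(0,-4) top-left  bias=+0
  edge (2, 12)→(8, 12): d=(6,0) top-left  bias=+0
  edge (8, 12)→(2, 16): d=(-6,4) right/bottom  bias=-1
    (1,6)@(3, 13): e=[4,6,14] → #
    (2,6)@(5, 13): e=[12,6,6] → #
    (3,6)@(7, 13): e=[20,6,-2] → ·
    (1,7)@(3, 15): e=[4,18,2] → #
    (2,7)@(5, 15): e=[12,18,-6] → ·
    (1,8)@(3, 17): e=[4,30,-10] → ·
  covered (3 px):
    · · · · ·
    · · · · ·
    · · · · ·
    · · · · ·
    · · · · ·
    · · · · ·
    · # # · ·
    · # · · ·
    · · · · ·
    · · · · ·

Answer: 5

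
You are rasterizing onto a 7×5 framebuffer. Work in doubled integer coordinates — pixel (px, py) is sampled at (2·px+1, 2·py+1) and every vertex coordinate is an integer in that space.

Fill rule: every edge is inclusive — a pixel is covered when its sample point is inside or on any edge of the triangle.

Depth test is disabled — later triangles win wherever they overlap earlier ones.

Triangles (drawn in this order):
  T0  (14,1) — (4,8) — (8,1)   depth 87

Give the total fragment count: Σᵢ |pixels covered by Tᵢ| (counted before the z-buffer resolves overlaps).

T0:
  2·area = 42
  edge (14, 1)→(4, 8): d=(-10,7) inclusive
  edge (4, 8)→(8, 1): d=(4,-7) inclusive
  edge (8, 1)→(14, 1): d=(6,0) inclusive
    (0,0)@(1, 1): e=[91,-49,0] → .  [on edge]
    (1,0)@(3, 1): e=[77,-35,0] → .  [on edge]
    (2,0)@(5, 1): e=[63,-21,0] → .  [on edge]
    (3,0)@(7, 1): e=[49,-7,0] → .  [on edge]
    (4,0)@(9, 1): e=[35,7,0] → X  [on edge]
    (5,0)@(11, 1): e=[21,21,0] → X  [on edge]
    (6,0)@(13, 1): e=[7,35,0] → X  [on edge]
    (3,1)@(7, 3): e=[29,1,12] → X
    (6,1)@(13, 3): e=[-13,43,12] → .
    (3,2)@(7, 5): e=[9,9,24] → X
    (4,2)@(9, 5): e=[-5,23,24] → .
    (5,2)@(11, 5): e=[-19,37,24] → .
  covered (8 px):
    . . . . X X X
    . . . X X X .
    . . . X . . .
    . . X . . . .
    . . . . . . .

Result: 8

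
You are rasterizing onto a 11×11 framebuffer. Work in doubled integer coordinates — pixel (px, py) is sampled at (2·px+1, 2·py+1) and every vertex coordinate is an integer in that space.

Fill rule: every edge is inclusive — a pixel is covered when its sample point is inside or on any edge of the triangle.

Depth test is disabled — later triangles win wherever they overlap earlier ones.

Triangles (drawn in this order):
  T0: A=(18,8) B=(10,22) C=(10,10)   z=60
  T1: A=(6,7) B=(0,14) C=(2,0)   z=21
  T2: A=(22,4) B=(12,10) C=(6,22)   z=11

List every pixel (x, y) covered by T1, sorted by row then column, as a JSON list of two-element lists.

T0:
  2·area = 96
  edge (18, 8)→(10, 22): d=(-8,14) inclusive
  edge (10, 22)→(10, 10): d=(0,-12) inclusive
  edge (10, 10)→(18, 8): d=(8,-2) inclusive
    (7,4)@(15, 9): e=[34,60,2] → █
    (8,4)@(17, 9): e=[6,84,6] → █
    (9,4)@(19, 9): e=[-22,108,10] → ·
    (5,5)@(11, 11): e=[74,12,10] → █
    (6,5)@(13, 11): e=[46,36,14] → █
    (8,5)@(17, 11): e=[-10,84,22] → ·
    (5,6)@(11, 13): e=[58,12,26] → █
    (8,6)@(17, 13): e=[-26,84,38] → ·
    (5,7)@(11, 15): e=[42,12,42] → █
    (7,7)@(15, 15): e=[-14,60,50] → ·
    (5,8)@(11, 17): e=[26,12,58] → █
    (6,8)@(13, 17): e=[-2,36,62] → ·
  covered (12 px):
    · · · · · · · · · · ·
    · · · · · · · · · · ·
    · · · · · · · · · · ·
    · · · · · · · · · · ·
    · · · · · · · █ █ · ·
    · · · · · █ █ █ · · ·
    · · · · · █ █ █ · · ·
    · · · · · █ █ · · · ·
    · · · · · █ · · · · ·
    · · · · · █ · · · · ·
    · · · · · · · · · · ·
T1:
  2·area = 70
  edge (6, 7)→(0, 14): d=(-6,7) inclusive
  edge (0, 14)→(2, 0): d=(2,-14) inclusive
  edge (2, 0)→(6, 7): d=(4,7) inclusive
    (1,1)@(3, 3): e=[45,20,5] → █
    (2,1)@(5, 3): e=[31,48,-9] → ·
    (1,2)@(3, 5): e=[33,24,13] → █
    (2,2)@(5, 5): e=[19,52,-1] → ·
    (0,3)@(1, 7): e=[35,0,35] → █  [on edge]
    (2,3)@(5, 7): e=[7,56,7] → █
    (3,3)@(7, 7): e=[-7,84,-7] → ·
    (0,4)@(1, 9): e=[23,4,43] → █
    (2,4)@(5, 9): e=[-5,60,15] → ·
    (0,5)@(1, 11): e=[11,8,51] → █
    (1,5)@(3, 11): e=[-3,36,37] → ·
    (0,6)@(1, 13): e=[-1,12,59] → ·
  covered (8 px):
    · · · · · · · · · · ·
    · █ · · · · · · · · ·
    · █ · · · · · · · · ·
    █ █ █ · · · · · · · ·
    █ █ · · · · · · · · ·
    █ · · · · · · · · · ·
    · · · · · · · · · · ·
    · · · · · · · · · · ·
    · · · · · · · · · · ·
    · · · · · · · · · · ·
    · · · · · · · · · · ·
T2:
  2·area = 84  (B↔C swapped to make it positive)
  edge (22, 4)→(6, 22): d=(-16,18) inclusive
  edge (6, 22)→(12, 10): d=(6,-12) inclusive
  edge (12, 10)→(22, 4): d=(10,-6) inclusive
    (10,2)@(21, 5): e=[2,78,4] → █
    (8,3)@(17, 7): e=[42,42,0] → █  [on edge]
    (9,3)@(19, 7): e=[6,66,12] → █
    (10,3)@(21, 7): e=[-30,90,24] → ·
    (7,4)@(15, 9): e=[46,30,8] → █
    (9,4)@(19, 9): e=[-26,78,32] → ·
    (6,5)@(13, 11): e=[50,18,16] → █
    (8,5)@(17, 11): e=[-22,66,40] → ·
    (3,6)@(7, 13): e=[126,-42,0] → ·  [on edge]
    (5,6)@(11, 13): e=[54,6,24] → █
    (7,6)@(15, 13): e=[-18,54,48] → ·
    (5,7)@(11, 15): e=[22,18,44] → █
  covered (11 px):
    · · · · · · · · · · ·
    · · · · · · · · · · ·
    · · · · · · · · · · █
    · · · · · · · · █ █ ·
    · · · · · · · █ █ · ·
    · · · · · · █ █ · · ·
    · · · · · █ █ · · · ·
    · · · · · █ · · · · ·
    · · · · █ · · · · · ·
    · · · · · · · · · · ·
    · · · · · · · · · · ·

Final: [[1,1],[1,2],[0,3],[1,3],[2,3],[0,4],[1,4],[0,5]]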